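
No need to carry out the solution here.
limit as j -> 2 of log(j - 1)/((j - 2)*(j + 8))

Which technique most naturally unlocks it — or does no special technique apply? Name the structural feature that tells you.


Technique: l'Hôpital's rule (0/0) — both numerator and denominator vanish at 2: the genuine 0/0 indeterminate that l'Hôpital exists for. Expanding numerator and denominator to first order gives the same value — the rule automates exactly that.


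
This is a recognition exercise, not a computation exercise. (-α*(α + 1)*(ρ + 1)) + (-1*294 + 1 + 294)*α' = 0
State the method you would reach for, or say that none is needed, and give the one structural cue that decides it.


Technique: separation of variables — one side of the product carries the independent variable, the other the unknown — the textbook separation shape. This doubles as a Bernoulli equation in the unknown as written; dividing and integrating works on it directly.


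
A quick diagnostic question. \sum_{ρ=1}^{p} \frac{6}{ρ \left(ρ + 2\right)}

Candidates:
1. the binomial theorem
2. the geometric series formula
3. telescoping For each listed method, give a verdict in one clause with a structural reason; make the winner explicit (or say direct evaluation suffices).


Technique: telescoping — \frac{6}{ρ \left(ρ + 2\right)} hides a difference of shifted reciprocals — decompose it and the middle of the sum vanishes.
- the binomial theorem: there is no pair of bases whose matched powers would reassemble into a single binomial power.
- the geometric series formula: consecutive terms are not related by a fixed multiplier.
- telescoping — yes, a natural case for it.


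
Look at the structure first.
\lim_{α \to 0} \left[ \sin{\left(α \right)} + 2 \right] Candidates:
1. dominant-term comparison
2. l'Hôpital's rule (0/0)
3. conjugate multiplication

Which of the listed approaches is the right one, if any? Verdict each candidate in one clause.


Verdict: no special technique — no vanishing denominator and no indeterminate clash at the point — evaluation is immediate.
- dominant-term comparison: no dominant-degree comparison decides it.
- l'Hôpital's rule (0/0) — evaluation at the point is determinate, so the rule has nothing to repair.
- conjugate multiplication — there are no radicals in tension whose conjugate would simplify matters.


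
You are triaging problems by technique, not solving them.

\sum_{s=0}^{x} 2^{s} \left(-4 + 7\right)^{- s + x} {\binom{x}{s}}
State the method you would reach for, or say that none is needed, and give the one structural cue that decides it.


Verdict: the binomial theorem — terms weighting {\binom{x}{s}} against matched powers of 2 and (-4 + 7) reassemble into (2 + (-4 + 7))^x by the binomial theorem.


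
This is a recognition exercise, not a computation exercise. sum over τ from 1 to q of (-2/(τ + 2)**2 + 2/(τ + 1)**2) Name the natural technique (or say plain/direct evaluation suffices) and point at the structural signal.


Best approach: telescoping — each term adds 2/(τ + 1)**2 and subtracts the same expression advanced one index; that subtracted piece cancels against the next term's added copy — only the boundary terms survive.


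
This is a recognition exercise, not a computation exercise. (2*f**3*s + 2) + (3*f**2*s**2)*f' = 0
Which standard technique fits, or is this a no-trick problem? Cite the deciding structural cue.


Best approach: the exact-equation method — check exactness first: here it holds (2*f**3*s + 2, 3*f**2*s**2 have matching cross partials), so no integrating factor is needed.


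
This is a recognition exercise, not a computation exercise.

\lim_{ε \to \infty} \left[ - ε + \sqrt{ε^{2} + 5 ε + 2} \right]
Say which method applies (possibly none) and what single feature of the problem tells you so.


Best approach: conjugate multiplication — divergence minus divergence hides a finite answer — expose it by pairing \sqrt{ε^{2} + 5 ε + 2} - ε with its conjugate.


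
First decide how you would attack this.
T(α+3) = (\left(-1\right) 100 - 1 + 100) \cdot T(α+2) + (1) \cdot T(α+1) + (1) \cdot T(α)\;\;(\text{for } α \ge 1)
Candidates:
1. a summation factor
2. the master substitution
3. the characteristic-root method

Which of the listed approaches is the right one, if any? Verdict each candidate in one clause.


Method: the characteristic-root method — because shifting α leaves the equation's coefficients unchanged, exponential trials reduce it to algebra.
- a summation factor — a summation factor telescopes one-step recursions; this one carries higher-order memory.
- the master substitution — the recursion shifts the index rather than dividing it.
- the characteristic-root method — applies; the problem has the shape this method handles.


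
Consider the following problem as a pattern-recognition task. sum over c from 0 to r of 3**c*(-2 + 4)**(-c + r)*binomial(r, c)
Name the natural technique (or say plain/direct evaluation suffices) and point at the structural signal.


Technique: the binomial theorem — the summand is term c of a binomial expansion in 3 and (-2 + 4); the whole sum is a single power.


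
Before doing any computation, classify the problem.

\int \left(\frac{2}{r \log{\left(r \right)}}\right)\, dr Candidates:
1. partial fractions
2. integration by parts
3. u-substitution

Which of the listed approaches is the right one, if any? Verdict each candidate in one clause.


Verdict: u-substitution — read it as f(\log{\left(r \right)}) times a constant multiple of d(\log{\left(r \right)}): one substitution, u = \log{\left(r \right)}, finishes it.
- partial fractions — the expression is not a ratio of polynomials that decomposes further.
- integration by parts: no split into a nonconstant polynomial times one of the standard kernels — exp, sine, or cosine of a linear argument, or a logarithm — applies here.
- u-substitution — applicable, and directly so.


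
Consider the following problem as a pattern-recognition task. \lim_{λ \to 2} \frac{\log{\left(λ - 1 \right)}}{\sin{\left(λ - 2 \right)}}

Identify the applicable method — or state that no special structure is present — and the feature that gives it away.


Method: l'Hôpital's rule (0/0) — both numerator and denominator vanish at 2: the genuine 0/0 indeterminate that l'Hôpital exists for. A local series expansion at the point resolves it as well; the rule is the packaged version of that step.


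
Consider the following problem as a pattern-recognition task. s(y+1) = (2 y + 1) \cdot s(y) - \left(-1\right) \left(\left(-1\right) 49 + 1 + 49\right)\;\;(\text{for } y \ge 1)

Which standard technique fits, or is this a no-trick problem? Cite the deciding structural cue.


Technique: a summation factor — first-order, linear, moving coefficient 2 y + 1: the discrete analogue of an integrating factor handles it.


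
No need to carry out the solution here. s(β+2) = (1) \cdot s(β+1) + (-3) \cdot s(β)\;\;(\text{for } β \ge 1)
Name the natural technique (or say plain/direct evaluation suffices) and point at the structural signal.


Method: the characteristic-root method — the recurrence treats every index alike (constant coefficients, no forcing) — precisely the regime where r^β trials close it.


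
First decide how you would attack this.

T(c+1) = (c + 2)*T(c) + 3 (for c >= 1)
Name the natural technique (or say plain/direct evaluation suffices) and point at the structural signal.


Technique: a summation factor — first-order, linear, moving coefficient c + 2: the discrete analogue of an integrating factor handles it.


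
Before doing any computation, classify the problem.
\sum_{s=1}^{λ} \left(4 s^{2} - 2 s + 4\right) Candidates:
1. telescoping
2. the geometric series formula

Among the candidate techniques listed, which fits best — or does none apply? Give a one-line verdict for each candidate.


Method: no special technique — this is bookkeeping, not technique: standard formulas for sums of constant-multiple powers of s apply termwise.
- telescoping: the terms as presented offer no neighboring cancellation — a telescoping rewrite may exist, but the displayed structure does not hand one over.
- the geometric series formula — the term-to-term ratio changes with the index, so the geometric formula cannot close it.


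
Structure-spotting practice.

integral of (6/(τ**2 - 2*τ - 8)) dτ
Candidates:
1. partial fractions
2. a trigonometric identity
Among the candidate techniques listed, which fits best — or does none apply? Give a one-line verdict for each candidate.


Best approach: partial fractions — rational integrand, reducible denominator τ**2 - 2*τ - 8: decompose first, integrate second.
- partial fractions — yes — fits the structure here.
- a trigonometric identity: no sine or cosine appears, so there is nothing for a trigonometric identity to act on.


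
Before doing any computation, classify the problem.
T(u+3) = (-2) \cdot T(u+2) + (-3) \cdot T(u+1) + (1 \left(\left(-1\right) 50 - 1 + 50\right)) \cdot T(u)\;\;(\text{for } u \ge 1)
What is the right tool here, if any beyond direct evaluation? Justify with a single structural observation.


Method: the characteristic-root method — shift-invariance with fixed coefficients calls for exponential trials; the characteristic polynomial finds every r^u.


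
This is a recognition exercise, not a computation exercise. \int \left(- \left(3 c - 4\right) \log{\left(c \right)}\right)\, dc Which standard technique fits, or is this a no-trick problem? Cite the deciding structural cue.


Method: integration by parts — with u = \log{\left(c \right)} the logarithm disappears after one differentiation, leaving a power-rule integral.


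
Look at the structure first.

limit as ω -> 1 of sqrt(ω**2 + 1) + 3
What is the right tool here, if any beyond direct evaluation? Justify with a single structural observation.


Verdict: no special technique — the expression is continuous at 1 — substitute and evaluate; no indeterminate form appears.


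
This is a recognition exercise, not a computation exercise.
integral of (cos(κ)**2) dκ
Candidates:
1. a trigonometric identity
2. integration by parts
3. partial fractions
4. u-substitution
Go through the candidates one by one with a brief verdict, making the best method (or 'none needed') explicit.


Technique: a trigonometric identity — cos(κ)**2 carries an even exponent — trade it for double-angle cosines before integrating.
- a trigonometric identity — applicable, and directly so.
- integration by parts: not the fit here: there is no polynomial factor to ladder down — parts can still close the trigonometric product by recursion, though the identity rewrite is the direct route.
- partial fractions — the expression is not a ratio of polynomials that decomposes further.
- u-substitution: no subexpression of the integrand pairs with its own derivative as a factor — individual terms may offer their own substitutions, but any change of variable covering the whole integral would have to be constructed from outside the expression.


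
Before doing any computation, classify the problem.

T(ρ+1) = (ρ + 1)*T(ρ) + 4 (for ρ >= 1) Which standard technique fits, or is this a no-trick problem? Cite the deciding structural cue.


Technique: a summation factor — one-term recursion with variable weight ρ + 1 is solved by product normalization, not by root-finding.


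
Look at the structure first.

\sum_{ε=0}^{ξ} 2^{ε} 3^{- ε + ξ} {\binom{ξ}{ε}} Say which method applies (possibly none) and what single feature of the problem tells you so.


Best approach: the binomial theorem — binomial coefficients against complementary powers of 2 and 3: recognize the binomial expansion and resum.


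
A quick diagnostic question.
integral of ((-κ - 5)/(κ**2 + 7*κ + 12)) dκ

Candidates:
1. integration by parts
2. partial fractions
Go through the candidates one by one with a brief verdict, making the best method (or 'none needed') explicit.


Best approach: partial fractions — κ**2 + 7*κ + 12 splits into linear pieces, so the quotient is a sum of simple fractions — decompose before integrating.
- integration by parts: the integrand does not split as a nonconstant polynomial times an exp, sine, cosine of a linear argument, or logarithm — no polynomial-kernel parts product to differentiate one side of.
- partial fractions: yes, a natural case for it.


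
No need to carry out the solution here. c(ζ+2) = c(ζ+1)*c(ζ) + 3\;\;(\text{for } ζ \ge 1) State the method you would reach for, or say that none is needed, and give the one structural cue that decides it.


Best approach: no special technique — once the recursion is nonlinear, characteristic roots, master substitutions, and summation factors are all off the table.


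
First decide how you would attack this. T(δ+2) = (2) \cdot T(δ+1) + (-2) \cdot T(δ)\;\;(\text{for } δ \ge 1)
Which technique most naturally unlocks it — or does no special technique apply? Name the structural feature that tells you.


Verdict: the characteristic-root method — shift-invariance with fixed coefficients calls for exponential trials; the characteristic polynomial finds every r^δ.


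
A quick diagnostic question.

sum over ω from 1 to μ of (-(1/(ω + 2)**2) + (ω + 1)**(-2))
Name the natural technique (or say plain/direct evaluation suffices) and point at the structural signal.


Method: telescoping — difference-of-shifts structure (each term adds (ω + 1)**(-2), then subtracts its one-index-advanced value, which the following term adds back) leaves only the first and last pieces standing.


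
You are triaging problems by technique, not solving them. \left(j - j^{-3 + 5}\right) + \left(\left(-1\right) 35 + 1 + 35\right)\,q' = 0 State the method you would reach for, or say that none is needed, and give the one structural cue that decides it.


Method: no special technique — the slope is a pure function of j; integrate both sides and be done.


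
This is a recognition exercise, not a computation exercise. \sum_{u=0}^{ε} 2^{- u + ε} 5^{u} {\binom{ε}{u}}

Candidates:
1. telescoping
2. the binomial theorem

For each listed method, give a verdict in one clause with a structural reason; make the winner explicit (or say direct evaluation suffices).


Technique: the binomial theorem — the binomial coefficients weight matched powers of 5 and 2, which is exactly the expansion of a binomial power.
- telescoping: the summand is not presented as a shifted difference — a telescoping rewrite may exist, but the displayed structure does not offer one.
- the binomial theorem — applies; the problem has the shape this method handles.


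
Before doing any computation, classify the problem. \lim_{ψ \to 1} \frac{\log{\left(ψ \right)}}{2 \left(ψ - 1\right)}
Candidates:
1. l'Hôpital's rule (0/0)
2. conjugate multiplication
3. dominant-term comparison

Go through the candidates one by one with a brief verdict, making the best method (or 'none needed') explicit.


Best approach: l'Hôpital's rule (0/0) — plug in 1: top and bottom both hit zero, so differentiate each and retry. The standard small-argument limits would also carry it; the rule is the systematic route.
- l'Hôpital's rule (0/0): applicable, and directly so.
- conjugate multiplication: the conjugate move applies to radical differences, which this is not.
- dominant-term comparison: this limit is not decided by comparing leading-term growth at infinity.


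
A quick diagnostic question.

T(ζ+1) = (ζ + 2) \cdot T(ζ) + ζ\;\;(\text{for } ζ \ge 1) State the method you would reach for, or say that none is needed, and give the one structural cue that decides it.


Technique: a summation factor — an index-dependent multiplier ζ + 2 rules out characteristic roots; a summation factor converts it to a pure difference.


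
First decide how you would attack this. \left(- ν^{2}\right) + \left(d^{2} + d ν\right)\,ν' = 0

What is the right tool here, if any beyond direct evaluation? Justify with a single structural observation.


Verdict: the homogeneous substitution — scaling d and ν together leaves the slope fixed — it depends only on ν/d, so substitute the ratio. Suitably rearranged — at times with the variables' roles exchanged — this doubles as a Bernoulli equation; the homogeneous reading needs no such setup.


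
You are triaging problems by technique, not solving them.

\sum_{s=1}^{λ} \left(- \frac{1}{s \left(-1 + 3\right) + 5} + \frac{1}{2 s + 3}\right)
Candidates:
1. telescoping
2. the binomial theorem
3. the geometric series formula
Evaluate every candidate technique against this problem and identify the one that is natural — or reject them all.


Best approach: telescoping — each term adds \frac{1}{2 s + 3} and subtracts the same expression advanced one index; that subtracted piece cancels against the next term's added copy — only the boundary terms survive.
- telescoping — a fit — the right tool for this form.
- the binomial theorem: there is no pair of bases whose matched powers would reassemble into a single binomial power.
- the geometric series formula: consecutive terms are not related by a fixed multiplier.


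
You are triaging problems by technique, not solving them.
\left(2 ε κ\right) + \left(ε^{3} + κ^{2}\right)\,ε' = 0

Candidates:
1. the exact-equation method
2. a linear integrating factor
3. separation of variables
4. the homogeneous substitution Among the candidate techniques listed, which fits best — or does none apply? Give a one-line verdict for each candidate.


Best approach: the exact-equation method — 2 ε κ and ε^{3} + κ^{2} pass the exactness check on the nose, so no integrating factor in κ or ε is needed at all.
- the exact-equation method — applicable, and directly so.
- a linear integrating factor: the unknown enters nonlinearly (through a power, a denominator, or a transcendental function), which the linear integrating-factor recipe cannot absorb as-is — any repair would come from a preliminary substitution, not the factor.
- separation of variables — no algebra isolates the independent variable on one side and the unknown on the other.
- the homogeneous substitution — the slope is not a function of the ratio of the variables alone.


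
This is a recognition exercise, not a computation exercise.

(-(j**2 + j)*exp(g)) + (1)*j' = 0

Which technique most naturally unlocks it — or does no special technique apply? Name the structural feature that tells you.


Verdict: separation of variables — solved for the derivative, the right side factors as exp(g) times j**2 + j — all g-dependence separates from all j-dependence. This doubles as a Bernoulli equation in the unknown as written; dividing and integrating works on it directly.


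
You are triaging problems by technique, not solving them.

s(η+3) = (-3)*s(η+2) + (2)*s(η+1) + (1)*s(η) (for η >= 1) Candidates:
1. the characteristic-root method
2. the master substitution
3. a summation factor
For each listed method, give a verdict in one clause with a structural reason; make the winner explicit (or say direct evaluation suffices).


Method: the characteristic-root method — every coefficient is a fixed number and the forcing is zero — substitute r^η and read off the root equation.
- the characteristic-root method: yes — fits the structure here.
- the master substitution: the recursion shifts the index rather than dividing it.
- a summation factor — the recurrence reaches back more than one step, outside the first-order family a summation factor normalizes.


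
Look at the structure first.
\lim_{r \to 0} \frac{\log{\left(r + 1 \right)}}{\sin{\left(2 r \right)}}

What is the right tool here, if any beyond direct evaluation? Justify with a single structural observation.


Verdict: l'Hôpital's rule (0/0) — numerator and denominator both vanish at 0 — a genuine 0/0 form, which is exactly when l'Hôpital applies. Known elementary limits would finish this too — the rule just bypasses the case analysis.


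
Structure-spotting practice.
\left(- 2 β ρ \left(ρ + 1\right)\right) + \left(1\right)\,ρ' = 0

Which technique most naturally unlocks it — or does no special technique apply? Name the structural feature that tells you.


Technique: separation of variables — one side of the product carries the independent variable, the other the unknown — the textbook separation shape. A Bernoulli substitution applies to this equation as given; separation takes the same equation in its displayed form.


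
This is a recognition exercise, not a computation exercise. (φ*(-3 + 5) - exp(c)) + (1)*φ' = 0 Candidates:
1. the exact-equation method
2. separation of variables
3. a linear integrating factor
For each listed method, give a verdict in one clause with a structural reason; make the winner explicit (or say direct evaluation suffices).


Verdict: a linear integrating factor — the unknown enters only to the first power against a nonzero forcing term — the integrating-factor template applies directly.
- the exact-equation method: the cross partial derivatives disagree, so no single potential exists.
- separation of variables: the two dependences are entangled, not a clean product of one-variable pieces.
- a linear integrating factor — yes — fits the structure here.


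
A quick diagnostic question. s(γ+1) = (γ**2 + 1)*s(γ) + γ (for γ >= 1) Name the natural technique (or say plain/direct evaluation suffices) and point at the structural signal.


Verdict: a summation factor — one step of memory with a weight γ**2 + 1 that changes as the index grows — the summation-factor construction is built for this.


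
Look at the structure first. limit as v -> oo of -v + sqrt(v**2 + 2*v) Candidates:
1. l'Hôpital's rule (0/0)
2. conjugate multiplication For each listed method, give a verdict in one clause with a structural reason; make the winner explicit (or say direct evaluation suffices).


Method: conjugate multiplication — divergence minus divergence hides a finite answer — expose it by pairing sqrt(v**2 + 2*v) - v with its conjugate.
- l'Hôpital's rule (0/0): substitution produces ∞ − ∞ rather than a vanishing quotient; the rule needs a 0/0 ratio to act on.
- conjugate multiplication: a fit — the right tool for this form.


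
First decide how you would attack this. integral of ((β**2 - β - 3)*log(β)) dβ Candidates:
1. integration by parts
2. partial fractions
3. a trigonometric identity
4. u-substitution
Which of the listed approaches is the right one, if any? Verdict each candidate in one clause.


Verdict: integration by parts — take log(β) as the piece to differentiate: what remains is a power-rule integral in disguise.
- integration by parts: applies; the problem has the shape this method handles.
- partial fractions — the expression is not a ratio of polynomials that decomposes further.
- a trigonometric identity: there is no trigonometric structure at all — the integrand carries no sine or cosine to rewrite.
- u-substitution: no subexpression of the integrand serves as a whole-integral substitution inner — individual terms may offer their own, but none carries its derivative as a factor of the full integrand; a working change of variable would have to be constructed from outside the expression.


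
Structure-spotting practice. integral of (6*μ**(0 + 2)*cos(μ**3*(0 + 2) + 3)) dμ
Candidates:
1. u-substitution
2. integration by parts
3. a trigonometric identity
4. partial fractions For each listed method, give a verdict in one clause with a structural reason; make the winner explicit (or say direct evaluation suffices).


Best approach: u-substitution — the only nontrivial dependence routes through (μ**3*(0 + 2) + 3), whose derivative supplies the leftover factor up to a constant multiple — u = (μ**3*(0 + 2) + 3) flattens it.
- u-substitution: applies; the problem has the shape this method handles.
- integration by parts: the non-polynomial partner is not one of the parts kernels — exp, sine, or cosine with a degree-1 argument, or a logarithm.
- a trigonometric identity — neither the even-power reduction nor the product-to-sum identity applies to this structure.
- partial fractions: the expression is not a ratio of polynomials that decomposes further.


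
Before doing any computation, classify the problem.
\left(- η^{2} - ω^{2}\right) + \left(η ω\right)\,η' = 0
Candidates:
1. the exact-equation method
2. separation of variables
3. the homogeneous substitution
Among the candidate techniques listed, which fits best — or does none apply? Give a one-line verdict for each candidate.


Verdict: the homogeneous substitution — solved for the derivative, the right side is unchanged under scaling ω and η together — it depends only on the ratio η/ω, so substitute a single ratio variable. This doubles as a Bernoulli equation in the unknown as written; the homogeneous route needs no setup at all.
- the exact-equation method — the cross partial derivatives disagree, so no single potential exists.
- separation of variables — no division isolates the independent variable from the unknown.
- the homogeneous substitution: yes, a natural case for it.


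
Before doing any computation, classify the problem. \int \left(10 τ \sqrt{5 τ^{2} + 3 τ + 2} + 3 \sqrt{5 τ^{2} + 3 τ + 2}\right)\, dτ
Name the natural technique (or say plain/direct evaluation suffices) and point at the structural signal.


Technique: u-substitution — collected, the integrand has one factor that is, up to a constant, the derivative of an inner expression the rest depends on — substitute for that inner expression.


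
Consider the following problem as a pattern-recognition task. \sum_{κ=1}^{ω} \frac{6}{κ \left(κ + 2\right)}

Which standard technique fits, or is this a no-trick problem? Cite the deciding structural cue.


Diagnosis: telescoping — split \frac{6}{κ \left(κ + 2\right)} by partial fractions and the pieces are one function at shifted arguments — interior terms cancel.


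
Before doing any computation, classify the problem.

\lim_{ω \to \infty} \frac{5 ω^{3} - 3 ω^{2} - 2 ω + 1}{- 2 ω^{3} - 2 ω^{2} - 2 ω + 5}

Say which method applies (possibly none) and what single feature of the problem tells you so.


Verdict: dominant-term comparison — divide by the highest power of ω present: lower-order terms vanish and the dominant ratio remains. As a single quotient, the ∞/∞ shape would yield to repeated differentiation as well — the growth comparison gets there in one look.


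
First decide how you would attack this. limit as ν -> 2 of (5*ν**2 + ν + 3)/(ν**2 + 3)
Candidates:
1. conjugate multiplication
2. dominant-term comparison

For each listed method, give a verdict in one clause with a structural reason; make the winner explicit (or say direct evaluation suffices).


Method: no special technique — no denominator vanishes and nothing blows up at 2: direct substitution is the whole computation.
- conjugate multiplication: rationalization has no target — no divergent radical difference appears.
- dominant-term comparison — this limit is not decided by comparing leading-term growth at infinity.


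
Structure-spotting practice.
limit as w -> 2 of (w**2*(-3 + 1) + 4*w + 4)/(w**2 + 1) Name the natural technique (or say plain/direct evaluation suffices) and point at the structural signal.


Best approach: no special technique — the function is continuous at 2; evaluation is itself the limit, no machinery required.


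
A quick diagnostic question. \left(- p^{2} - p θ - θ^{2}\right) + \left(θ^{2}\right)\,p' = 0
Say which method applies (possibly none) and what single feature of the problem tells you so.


Diagnosis: the homogeneous substitution — scaling θ and p together leaves the slope fixed — it depends only on p/θ, so substitute the ratio.


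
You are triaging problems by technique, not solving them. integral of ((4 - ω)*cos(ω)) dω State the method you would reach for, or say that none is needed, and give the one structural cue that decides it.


Method: integration by parts — 4 - ω dies after finitely many derivatives while cos(ω) cycles under integration — the tabular/parts setup.


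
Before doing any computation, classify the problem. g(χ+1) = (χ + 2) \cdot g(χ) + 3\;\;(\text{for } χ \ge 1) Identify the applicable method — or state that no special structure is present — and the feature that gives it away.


Best approach: a summation factor — first-order, linear, moving coefficient χ + 2: the discrete analogue of an integrating factor handles it.


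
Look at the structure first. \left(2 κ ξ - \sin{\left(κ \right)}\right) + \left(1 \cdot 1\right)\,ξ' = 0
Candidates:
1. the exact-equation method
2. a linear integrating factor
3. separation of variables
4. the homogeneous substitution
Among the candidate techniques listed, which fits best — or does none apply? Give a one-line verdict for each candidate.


Technique: a linear integrating factor — the unknown enters only to the first power against a nonzero forcing term — the integrating-factor template applies directly.
- the exact-equation method — the mixed-partials test fails on this split — it is not an exact differential as presented.
- a linear integrating factor — yes, a natural case for it.
- separation of variables: no algebra isolates the independent variable on one side and the unknown on the other.
- the homogeneous substitution: the slope changes under joint rescaling, failing the degree-zero test.


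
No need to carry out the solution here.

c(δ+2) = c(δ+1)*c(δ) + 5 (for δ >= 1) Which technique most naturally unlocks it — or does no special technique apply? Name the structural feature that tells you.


Method: no special technique — a nonlinear dependence on earlier terms breaks linearity, and with it every superposition-based closed form.


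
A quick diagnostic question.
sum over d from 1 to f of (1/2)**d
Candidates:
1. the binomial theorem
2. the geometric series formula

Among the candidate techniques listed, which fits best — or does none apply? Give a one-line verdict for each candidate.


Verdict: the geometric series formula — check a ratio of consecutive terms: it is 1/2, independent of the index, so the geometric formula closes the sum.
- the binomial theorem: there is no pair of bases whose matched powers would reassemble into a single binomial power.
- the geometric series formula: a fit — the right tool for this form.


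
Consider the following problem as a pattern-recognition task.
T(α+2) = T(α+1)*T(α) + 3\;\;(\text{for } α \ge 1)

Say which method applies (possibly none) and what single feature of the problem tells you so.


Diagnosis: no special technique — the update rule curves (it is not linear in the unknown sequence), so no superposition-based closed form attaches — iterate or study it directly.


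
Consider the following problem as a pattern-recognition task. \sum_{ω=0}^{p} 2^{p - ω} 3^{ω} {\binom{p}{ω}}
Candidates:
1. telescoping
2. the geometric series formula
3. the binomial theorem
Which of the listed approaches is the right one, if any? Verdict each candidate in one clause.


Best approach: the binomial theorem — binomial coefficients against complementary powers of 3 and 2: recognize the binomial expansion and resum.
- telescoping: the terms as presented offer no neighboring cancellation — a telescoping rewrite may exist, but the displayed structure does not hand one over.
- the geometric series formula: consecutive terms are not related by a fixed multiplier.
- the binomial theorem — applicable, and directly so.


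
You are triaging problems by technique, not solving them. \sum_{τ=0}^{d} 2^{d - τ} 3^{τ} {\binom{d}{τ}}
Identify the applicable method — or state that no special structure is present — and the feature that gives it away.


Diagnosis: the binomial theorem — terms weighting {\binom{d}{τ}} against matched powers of 3 and 2 reassemble into (3 + 2)^d by the binomial theorem.


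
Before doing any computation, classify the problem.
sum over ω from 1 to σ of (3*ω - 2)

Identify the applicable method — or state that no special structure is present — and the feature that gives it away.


Diagnosis: no special technique — no cancellation, no constant ratio, no binomial weights — just polynomial terms summed directly.


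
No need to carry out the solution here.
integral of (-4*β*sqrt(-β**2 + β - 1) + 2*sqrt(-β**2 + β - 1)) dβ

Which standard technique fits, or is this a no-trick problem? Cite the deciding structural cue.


Verdict: u-substitution — collected, the integrand has one factor that is, up to a constant, the derivative of an inner expression the rest depends on — substitute for that inner expression.


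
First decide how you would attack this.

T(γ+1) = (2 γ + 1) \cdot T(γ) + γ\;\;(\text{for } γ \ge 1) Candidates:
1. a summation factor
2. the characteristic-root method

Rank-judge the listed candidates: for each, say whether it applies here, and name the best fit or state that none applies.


Method: a summation factor — an index-dependent multiplier 2 γ + 1 rules out characteristic roots; a summation factor converts it to a pure difference.
- a summation factor — yes — fits the structure here.
- the characteristic-root method: the coefficients change with the index, which the root method cannot absorb.


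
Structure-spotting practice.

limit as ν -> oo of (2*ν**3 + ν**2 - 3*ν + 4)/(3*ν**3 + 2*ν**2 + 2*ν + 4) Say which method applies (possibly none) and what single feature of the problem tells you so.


Diagnosis: dominant-term comparison — as ν grows, only the highest-degree terms matter — compare leading terms and read the limit off. Viewed as a single quotient this is an ∞/∞ form — an at-infinity application of l'Hôpital's rule would also resolve it; comparing leading growth reads the answer without differentiating.


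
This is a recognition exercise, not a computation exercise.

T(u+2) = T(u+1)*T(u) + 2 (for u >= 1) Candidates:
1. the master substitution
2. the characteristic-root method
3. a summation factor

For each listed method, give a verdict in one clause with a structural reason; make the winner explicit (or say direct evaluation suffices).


Method: no special technique — the recurrence is nonlinear in the sequence values; study it directly, no linear machinery applies.
- the master substitution: no fixed divisor shrinks the index between calls.
- the characteristic-root method — nonlinearity rules out exponential-mode superposition from the start.
- a summation factor — the recursion is nonlinear — outside the first-order linear family a summation factor addresses.


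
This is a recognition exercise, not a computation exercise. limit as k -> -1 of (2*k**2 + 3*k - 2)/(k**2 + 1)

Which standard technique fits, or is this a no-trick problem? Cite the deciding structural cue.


Diagnosis: no special technique — the expression is continuous at -1 — substitute and evaluate; no indeterminate form appears.


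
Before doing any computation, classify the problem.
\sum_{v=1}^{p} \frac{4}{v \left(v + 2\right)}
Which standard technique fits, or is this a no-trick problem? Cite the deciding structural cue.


Technique: telescoping — the summand \frac{4}{v \left(v + 2\right)} decomposes into fractions whose poles differ by an integer shift — the series collapses.


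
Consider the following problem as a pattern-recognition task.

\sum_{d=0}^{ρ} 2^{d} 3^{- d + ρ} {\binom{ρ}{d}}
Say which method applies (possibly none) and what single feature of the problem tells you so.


Diagnosis: the binomial theorem — terms weighting {\binom{ρ}{d}} against matched powers of 2 and 3 reassemble into (2 + 3)^ρ by the binomial theorem.


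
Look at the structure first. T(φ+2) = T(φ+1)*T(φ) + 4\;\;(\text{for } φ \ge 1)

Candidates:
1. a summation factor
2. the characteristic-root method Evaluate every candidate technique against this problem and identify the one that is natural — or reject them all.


Diagnosis: no special technique — the unknown sequence enters the update nonlinearly, so no linear method fits the recurrence as written — direct iteration remains.
- a summation factor — no summation factor applies — the rule is not linear in the sequence values.
- the characteristic-root method — nonlinearity rules out exponential-mode superposition from the start.


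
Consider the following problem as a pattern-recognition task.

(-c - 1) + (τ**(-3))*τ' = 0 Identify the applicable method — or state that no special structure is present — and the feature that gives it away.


Method: separation of variables — separating collects all τ-dependence with the derivative and leaves all c-dependence opposite: variables separate. An exactness check succeeds on this form as well — separation and the potential function arrive at the same answer, separation more directly.


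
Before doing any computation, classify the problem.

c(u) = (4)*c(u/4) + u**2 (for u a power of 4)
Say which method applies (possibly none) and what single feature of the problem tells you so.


Diagnosis: the master substitution — the call at u/4 makes this multiplicative recursion; the master-style substitution converts it to additive.


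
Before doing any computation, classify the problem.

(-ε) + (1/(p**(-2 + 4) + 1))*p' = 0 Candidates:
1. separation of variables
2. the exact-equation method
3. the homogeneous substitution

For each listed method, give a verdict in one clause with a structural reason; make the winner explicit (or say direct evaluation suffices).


Method: separation of variables — one side of the product carries the independent variable, the other the unknown — the textbook separation shape.
- separation of variables — a fit — the right tool for this form.
- the exact-equation method — the cross-partial test holds only vacuously — each coefficient lives in its own variable, so the exactness machinery reads no structure the split form does not already show.
- the homogeneous substitution: the slope is not a function of the ratio of the variables alone.


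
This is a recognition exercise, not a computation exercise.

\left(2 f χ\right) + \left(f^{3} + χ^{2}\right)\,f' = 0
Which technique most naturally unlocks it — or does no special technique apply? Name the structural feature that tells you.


Verdict: the exact-equation method — the cross partial derivatives of 2 f χ and f^{3} + χ^{2} agree, so the left side is the total differential of one potential in χ and f.


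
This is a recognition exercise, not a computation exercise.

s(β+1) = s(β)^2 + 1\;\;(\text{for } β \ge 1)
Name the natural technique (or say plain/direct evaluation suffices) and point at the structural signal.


Best approach: no special technique — the update rule curves (it is not linear in the unknown sequence), so no superposition-based closed form attaches — iterate or study it directly.


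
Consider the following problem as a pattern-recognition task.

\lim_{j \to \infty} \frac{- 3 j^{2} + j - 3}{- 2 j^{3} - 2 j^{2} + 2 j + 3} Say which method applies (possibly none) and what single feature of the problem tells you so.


Diagnosis: dominant-term comparison — growth-rate triage: the leading powers of j decide the limit, everything else is noise. Differentiating the expression as a single quotient would eventually settle it as well; matching dominant growth settles it immediately.


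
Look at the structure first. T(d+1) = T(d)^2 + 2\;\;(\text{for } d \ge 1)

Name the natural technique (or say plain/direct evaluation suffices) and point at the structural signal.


Diagnosis: no special technique — once the recursion is nonlinear, characteristic roots, master substitutions, and summation factors are all off the table.
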